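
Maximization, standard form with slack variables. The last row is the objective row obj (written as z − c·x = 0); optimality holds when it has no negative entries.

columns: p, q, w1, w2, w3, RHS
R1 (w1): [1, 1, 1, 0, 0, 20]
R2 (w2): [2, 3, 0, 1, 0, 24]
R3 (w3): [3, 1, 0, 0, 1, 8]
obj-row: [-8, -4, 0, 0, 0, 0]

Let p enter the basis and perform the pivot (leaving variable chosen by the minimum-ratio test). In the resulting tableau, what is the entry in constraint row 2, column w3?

Ratio test on column p — row 1: 20/1 = 20; row 2: 24/2 = 12; row 3: 8/3 = 8/3. Minimum is 8/3 at row 3 (w3 leaves); pivot element 3.
Divide row 3 by 3; eliminate column p from the other rows.
Row 2 update in column w3: 0 − 2·(1/3) = -2/3.

-2/3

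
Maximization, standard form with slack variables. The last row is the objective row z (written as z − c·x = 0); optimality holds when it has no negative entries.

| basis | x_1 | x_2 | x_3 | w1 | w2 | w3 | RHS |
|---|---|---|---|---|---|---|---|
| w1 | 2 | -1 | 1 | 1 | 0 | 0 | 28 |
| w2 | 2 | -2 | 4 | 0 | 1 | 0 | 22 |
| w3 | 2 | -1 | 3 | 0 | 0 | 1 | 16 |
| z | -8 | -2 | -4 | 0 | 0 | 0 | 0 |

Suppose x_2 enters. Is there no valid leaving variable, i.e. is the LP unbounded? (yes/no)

Every constraint-row entry in column x_2 is ≤ 0, so increasing x_2 is unbounded.

yes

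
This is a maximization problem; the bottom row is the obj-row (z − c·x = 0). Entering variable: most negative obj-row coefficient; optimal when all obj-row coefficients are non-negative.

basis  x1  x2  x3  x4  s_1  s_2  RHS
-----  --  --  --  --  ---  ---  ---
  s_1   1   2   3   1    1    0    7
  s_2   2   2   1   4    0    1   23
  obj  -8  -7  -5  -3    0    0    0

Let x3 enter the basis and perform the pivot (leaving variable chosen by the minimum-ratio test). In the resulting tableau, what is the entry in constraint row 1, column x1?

1/3

Ratio test on column x3 — row 1: 7/3 = 7/3; row 2: 23/1 = 23. Minimum is 7/3 at row 1 (s_1 leaves); pivot element 3.
Divide row 1 by 3; eliminate column x3 from the other rows.
In the new row 1, the x1 entry is the old entry divided by the pivot: 1/3 = 1/3.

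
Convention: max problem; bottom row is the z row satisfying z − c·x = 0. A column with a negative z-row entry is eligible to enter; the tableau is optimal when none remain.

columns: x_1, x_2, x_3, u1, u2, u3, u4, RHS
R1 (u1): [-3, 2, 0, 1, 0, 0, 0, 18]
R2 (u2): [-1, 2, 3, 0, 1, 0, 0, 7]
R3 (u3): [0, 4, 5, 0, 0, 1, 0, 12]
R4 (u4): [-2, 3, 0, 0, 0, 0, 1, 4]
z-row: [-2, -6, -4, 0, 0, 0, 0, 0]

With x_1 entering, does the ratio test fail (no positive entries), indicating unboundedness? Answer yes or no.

yes

Every constraint-row entry in column x_1 is ≤ 0, so increasing x_1 is unbounded.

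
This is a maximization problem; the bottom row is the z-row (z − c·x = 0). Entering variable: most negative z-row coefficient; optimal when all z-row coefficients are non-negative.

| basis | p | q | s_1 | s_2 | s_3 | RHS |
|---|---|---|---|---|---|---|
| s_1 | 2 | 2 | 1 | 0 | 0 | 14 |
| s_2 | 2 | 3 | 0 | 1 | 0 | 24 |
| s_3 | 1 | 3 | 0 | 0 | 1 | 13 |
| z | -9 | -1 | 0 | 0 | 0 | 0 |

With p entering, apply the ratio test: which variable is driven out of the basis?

s_1

Column p entries and ratios — s_1: 14/2 = 7; s_2: 24/2 = 12; s_3: 13/1 = 13.
Smallest ratio is 7 in the row of s_1, so s_1 leaves.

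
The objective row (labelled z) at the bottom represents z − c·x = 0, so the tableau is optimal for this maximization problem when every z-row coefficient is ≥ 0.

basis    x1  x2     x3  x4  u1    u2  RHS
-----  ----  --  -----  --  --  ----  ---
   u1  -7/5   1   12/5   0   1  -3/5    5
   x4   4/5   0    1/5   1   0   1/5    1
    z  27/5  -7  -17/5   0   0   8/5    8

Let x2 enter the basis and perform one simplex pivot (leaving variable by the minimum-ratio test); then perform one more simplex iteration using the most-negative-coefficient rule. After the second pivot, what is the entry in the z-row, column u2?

-3/2

Ratio test on column x2 — row 1: 5/1 = 5; row 2: entry 0 ≤ 0. Minimum is 5 at row 1 (u1 leaves); pivot element 1.
Divide row 1 by 1; eliminate column x2 from the other rows.
Second iteration: most negative z-row entry is -22/5 in column x1, so x1 enters.
Ratio test on column x1 — row 1: entry -7/5 ≤ 0; row 2: 1/(4/5) = 5/4. Minimum is 5/4 at row 2 (x4 leaves); pivot element 4/5.
Divide row 2 by 4/5; eliminate column x1 from the other rows.
After both pivots, the entry at the z-row, column u2 is -3/2.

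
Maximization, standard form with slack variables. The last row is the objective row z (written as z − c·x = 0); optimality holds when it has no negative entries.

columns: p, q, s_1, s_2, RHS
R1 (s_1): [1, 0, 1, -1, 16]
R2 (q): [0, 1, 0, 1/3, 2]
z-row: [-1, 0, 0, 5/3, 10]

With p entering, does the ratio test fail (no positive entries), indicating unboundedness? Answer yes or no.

no

Column p has positive entries in row(s) 1, so the ratio test bounds it — not unbounded.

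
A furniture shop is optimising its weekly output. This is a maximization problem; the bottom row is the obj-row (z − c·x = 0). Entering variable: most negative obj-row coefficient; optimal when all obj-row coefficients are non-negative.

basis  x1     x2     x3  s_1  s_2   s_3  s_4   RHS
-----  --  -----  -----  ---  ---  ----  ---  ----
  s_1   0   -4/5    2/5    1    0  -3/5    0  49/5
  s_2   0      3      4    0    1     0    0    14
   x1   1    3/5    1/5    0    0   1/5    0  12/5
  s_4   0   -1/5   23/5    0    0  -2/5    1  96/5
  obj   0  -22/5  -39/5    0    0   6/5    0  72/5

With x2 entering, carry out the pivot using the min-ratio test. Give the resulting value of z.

32

Ratio test on column x2 — row 1: entry -4/5 ≤ 0; row 2: 14/3 = 14/3; row 3: (12/5)/(3/5) = 4; row 4: entry -1/5 ≤ 0. Minimum is 4 at row 3 (x1 leaves); pivot element 3/5.
Pivot on row 3; the obj-row RHS becomes 72/5 − (-22/5)·4 = 32.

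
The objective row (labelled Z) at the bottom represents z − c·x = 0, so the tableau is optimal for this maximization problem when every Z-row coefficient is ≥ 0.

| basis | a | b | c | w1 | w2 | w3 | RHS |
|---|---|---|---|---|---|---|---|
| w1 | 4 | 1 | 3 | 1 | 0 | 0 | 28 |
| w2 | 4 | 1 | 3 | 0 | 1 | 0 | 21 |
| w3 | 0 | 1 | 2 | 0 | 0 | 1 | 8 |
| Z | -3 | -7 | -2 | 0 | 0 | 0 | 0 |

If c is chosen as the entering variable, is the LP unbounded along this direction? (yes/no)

no

Column c has positive entries in row(s) 1, 2, 3, so the ratio test bounds it — not unbounded.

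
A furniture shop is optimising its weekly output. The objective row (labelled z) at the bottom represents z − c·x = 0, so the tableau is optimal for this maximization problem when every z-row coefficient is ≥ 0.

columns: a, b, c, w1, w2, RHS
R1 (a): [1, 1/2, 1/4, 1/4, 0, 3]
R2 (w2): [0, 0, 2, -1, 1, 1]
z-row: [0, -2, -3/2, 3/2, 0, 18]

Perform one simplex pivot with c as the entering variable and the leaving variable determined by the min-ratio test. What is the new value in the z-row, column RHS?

Ratio test on column c — row 1: 3/(1/4) = 12; row 2: 1/2 = 1/2. Minimum is 1/2 at row 2 (w2 leaves); pivot element 2.
Divide row 2 by 2; eliminate column c from the other rows.
z-row update in column RHS: 18 − (-3/2)·(1/2) = 75/4.

75/4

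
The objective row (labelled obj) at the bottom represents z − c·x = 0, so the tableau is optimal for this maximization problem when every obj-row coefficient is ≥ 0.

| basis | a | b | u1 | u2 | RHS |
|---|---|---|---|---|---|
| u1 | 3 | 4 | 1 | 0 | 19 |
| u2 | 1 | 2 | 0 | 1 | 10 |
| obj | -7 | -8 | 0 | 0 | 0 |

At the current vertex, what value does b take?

0

b is not in the basis, so in the current basic feasible solution b = 0.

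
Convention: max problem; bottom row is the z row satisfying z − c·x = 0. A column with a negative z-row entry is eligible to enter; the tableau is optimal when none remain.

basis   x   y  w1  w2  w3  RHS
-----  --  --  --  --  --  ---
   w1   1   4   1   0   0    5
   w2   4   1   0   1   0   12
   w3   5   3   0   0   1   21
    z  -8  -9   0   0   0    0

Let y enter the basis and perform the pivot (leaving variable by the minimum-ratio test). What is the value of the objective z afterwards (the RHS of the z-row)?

Ratio test on column y — row 1: 5/4 = 5/4; row 2: 12/1 = 12; row 3: 21/3 = 7. Minimum is 5/4 at row 1 (w1 leaves); pivot element 4.
Pivot on row 1; the z-row RHS becomes 0 − (-9)·(5/4) = 45/4.

45/4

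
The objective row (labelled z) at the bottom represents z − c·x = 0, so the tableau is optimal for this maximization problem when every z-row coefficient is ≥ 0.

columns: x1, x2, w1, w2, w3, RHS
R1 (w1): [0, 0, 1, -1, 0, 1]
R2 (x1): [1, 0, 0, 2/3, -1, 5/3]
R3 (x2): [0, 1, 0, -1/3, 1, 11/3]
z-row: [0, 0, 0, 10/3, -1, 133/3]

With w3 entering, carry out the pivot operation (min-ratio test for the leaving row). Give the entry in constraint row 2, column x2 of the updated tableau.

Ratio test on column w3 — row 1: entry 0 ≤ 0; row 2: entry -1 ≤ 0; row 3: (11/3)/1 = 11/3. Minimum is 11/3 at row 3 (x2 leaves); pivot element 1.
Divide row 3 by 1; eliminate column w3 from the other rows.
Row 2 update in column x2: 0 − (-1)·1 = 1.

1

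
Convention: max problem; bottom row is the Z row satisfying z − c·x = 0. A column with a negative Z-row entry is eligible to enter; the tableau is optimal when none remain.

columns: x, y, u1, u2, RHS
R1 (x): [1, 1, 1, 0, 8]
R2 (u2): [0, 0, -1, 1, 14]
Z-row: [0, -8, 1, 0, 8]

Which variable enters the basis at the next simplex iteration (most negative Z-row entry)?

Negative Z-row entries: y: -8.
The most negative is -8 in column y, so y enters.

y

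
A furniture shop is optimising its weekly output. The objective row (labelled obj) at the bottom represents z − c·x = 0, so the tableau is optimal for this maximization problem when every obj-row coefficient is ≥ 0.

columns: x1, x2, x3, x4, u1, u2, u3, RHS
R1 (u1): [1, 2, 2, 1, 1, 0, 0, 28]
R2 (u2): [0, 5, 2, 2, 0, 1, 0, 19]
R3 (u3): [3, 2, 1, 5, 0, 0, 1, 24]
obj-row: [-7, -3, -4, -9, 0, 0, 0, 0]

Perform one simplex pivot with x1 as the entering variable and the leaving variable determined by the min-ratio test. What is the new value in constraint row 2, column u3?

Ratio test on column x1 — row 1: 28/1 = 28; row 2: entry 0 ≤ 0; row 3: 24/3 = 8. Minimum is 8 at row 3 (u3 leaves); pivot element 3.
Divide row 3 by 3; eliminate column x1 from the other rows.
Row 2 update in column u3: 0 − 0·(1/3) = 0.

0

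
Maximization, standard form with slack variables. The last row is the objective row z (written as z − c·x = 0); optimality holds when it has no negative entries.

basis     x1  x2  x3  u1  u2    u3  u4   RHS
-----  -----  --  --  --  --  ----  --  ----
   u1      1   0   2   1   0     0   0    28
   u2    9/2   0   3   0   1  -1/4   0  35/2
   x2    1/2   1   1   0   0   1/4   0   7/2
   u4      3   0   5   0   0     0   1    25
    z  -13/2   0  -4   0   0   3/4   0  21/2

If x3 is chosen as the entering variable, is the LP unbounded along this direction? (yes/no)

no

Column x3 has positive entries in row(s) 1, 2, 3, 4, so the ratio test bounds it — not unbounded.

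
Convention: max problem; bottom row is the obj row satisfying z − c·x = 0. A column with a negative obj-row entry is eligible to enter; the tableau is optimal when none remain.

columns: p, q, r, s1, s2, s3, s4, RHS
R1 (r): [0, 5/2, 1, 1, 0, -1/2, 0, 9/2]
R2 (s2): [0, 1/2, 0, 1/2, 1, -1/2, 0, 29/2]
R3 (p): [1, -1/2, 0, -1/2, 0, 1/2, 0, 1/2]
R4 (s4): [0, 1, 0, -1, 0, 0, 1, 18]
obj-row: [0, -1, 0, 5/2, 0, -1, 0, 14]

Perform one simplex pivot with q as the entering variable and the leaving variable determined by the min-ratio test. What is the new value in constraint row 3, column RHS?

Ratio test on column q — row 1: (9/2)/(5/2) = 9/5; row 2: (29/2)/(1/2) = 29; row 3: entry -1/2 ≤ 0; row 4: 18/1 = 18. Minimum is 9/5 at row 1 (r leaves); pivot element 5/2.
Divide row 1 by 5/2; eliminate column q from the other rows.
Row 3 update in column RHS: 1/2 − (-1/2)·(9/5) = 7/5.

7/5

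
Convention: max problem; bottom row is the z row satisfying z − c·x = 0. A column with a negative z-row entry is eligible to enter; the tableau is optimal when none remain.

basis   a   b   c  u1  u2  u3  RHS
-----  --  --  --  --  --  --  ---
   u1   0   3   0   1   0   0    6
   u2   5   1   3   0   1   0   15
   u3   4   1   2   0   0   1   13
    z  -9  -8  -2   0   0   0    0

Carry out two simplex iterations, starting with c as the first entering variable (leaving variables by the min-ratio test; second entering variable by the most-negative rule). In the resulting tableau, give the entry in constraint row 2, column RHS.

Ratio test on column c — row 1: entry 0 ≤ 0; row 2: 15/3 = 5; row 3: 13/2 = 13/2. Minimum is 5 at row 2 (u2 leaves); pivot element 3.
Divide row 2 by 3; eliminate column c from the other rows.
Second iteration: most negative z-row entry is -22/3 in column b, so b enters.
Ratio test on column b — row 1: 6/3 = 2; row 2: 5/(1/3) = 15; row 3: 3/(1/3) = 9. Minimum is 2 at row 1 (u1 leaves); pivot element 3.
Divide row 1 by 3; eliminate column b from the other rows.
After both pivots, the entry at constraint row 2, column RHS is 13/3.

13/3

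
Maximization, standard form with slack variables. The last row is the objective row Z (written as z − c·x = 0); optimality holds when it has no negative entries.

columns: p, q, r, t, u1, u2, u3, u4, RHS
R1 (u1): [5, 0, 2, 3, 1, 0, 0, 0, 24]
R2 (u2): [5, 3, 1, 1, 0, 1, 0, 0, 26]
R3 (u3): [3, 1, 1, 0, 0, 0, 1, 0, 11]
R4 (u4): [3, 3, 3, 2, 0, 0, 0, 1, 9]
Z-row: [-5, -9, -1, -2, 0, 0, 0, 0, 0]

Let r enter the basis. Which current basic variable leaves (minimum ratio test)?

Column r entries and ratios — u1: 24/2 = 12; u2: 26/1 = 26; u3: 11/1 = 11; u4: 9/3 = 3.
Smallest ratio is 3 in the row of u4, so u4 leaves.

u4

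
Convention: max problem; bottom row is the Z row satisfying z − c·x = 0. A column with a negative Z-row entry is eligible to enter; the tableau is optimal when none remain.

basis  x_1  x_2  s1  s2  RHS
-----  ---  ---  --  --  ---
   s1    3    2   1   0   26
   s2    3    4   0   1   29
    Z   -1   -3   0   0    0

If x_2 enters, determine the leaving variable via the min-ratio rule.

s2

Column x_2 entries and ratios — s1: 26/2 = 13; s2: 29/4 = 29/4.
Smallest ratio is 29/4 in the row of s2, so s2 leaves.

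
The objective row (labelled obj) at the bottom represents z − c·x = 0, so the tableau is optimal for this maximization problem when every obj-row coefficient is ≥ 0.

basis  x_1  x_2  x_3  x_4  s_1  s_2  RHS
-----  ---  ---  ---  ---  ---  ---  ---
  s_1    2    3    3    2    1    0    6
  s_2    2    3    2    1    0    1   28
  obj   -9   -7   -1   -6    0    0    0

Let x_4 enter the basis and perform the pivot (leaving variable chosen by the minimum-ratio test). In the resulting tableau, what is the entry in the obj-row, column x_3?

8

Ratio test on column x_4 — row 1: 6/2 = 3; row 2: 28/1 = 28. Minimum is 3 at row 1 (s_1 leaves); pivot element 2.
Divide row 1 by 2; eliminate column x_4 from the other rows.
obj-row update in column x_3: -1 − (-6)·(3/2) = 8.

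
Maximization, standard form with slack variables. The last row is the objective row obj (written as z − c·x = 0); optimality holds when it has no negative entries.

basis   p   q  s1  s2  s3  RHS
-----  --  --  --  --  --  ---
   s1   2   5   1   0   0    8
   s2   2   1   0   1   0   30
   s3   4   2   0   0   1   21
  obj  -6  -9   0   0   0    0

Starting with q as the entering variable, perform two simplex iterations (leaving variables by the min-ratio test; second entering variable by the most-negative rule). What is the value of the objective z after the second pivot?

24

Ratio test on column q — row 1: 8/5 = 8/5; row 2: 30/1 = 30; row 3: 21/2 = 21/2. Minimum is 8/5 at row 1 (s1 leaves); pivot element 5.
Pivot on row 1; the obj-row RHS becomes 0 − (-9)·(8/5) = 72/5.
Next entering variable (most negative obj-row entry -12/5): p.
Ratio test on column p — row 1: (8/5)/(2/5) = 4; row 2: (142/5)/(8/5) = 71/4; row 3: (89/5)/(16/5) = 89/16. Minimum is 4 at row 1 (q leaves); pivot element 2/5.
After the second pivot the obj-row RHS is 72/5 − (-12/5)·4 = 24.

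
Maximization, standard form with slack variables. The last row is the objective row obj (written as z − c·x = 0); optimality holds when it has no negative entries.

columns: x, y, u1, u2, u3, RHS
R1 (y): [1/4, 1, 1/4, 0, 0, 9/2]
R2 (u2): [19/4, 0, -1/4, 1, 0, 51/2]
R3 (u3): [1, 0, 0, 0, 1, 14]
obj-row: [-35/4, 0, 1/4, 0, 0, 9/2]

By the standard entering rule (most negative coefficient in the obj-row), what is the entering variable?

x

Negative obj-row entries: x: -35/4.
The most negative is -35/4 in column x, so x enters.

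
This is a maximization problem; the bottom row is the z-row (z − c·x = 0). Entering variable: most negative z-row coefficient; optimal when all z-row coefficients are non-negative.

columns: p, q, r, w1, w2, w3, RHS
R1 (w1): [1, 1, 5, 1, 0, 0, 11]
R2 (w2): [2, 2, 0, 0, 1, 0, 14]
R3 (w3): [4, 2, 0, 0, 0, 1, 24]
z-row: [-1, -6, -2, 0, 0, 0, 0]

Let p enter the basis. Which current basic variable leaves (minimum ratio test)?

Column p entries and ratios — w1: 11/1 = 11; w2: 14/2 = 7; w3: 24/4 = 6.
Smallest ratio is 6 in the row of w3, so w3 leaves.

w3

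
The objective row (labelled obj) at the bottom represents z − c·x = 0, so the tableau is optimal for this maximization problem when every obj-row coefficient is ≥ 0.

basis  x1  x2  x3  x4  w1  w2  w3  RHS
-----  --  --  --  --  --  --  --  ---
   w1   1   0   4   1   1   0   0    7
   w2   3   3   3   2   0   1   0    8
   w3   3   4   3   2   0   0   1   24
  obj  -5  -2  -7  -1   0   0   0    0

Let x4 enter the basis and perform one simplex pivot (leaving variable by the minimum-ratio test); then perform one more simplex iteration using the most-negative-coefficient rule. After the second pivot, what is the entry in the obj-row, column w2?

-3/5

Ratio test on column x4 — row 1: 7/1 = 7; row 2: 8/2 = 4; row 3: 24/2 = 12. Minimum is 4 at row 2 (w2 leaves); pivot element 2.
Divide row 2 by 2; eliminate column x4 from the other rows.
Second iteration: most negative obj-row entry is -11/2 in column x3, so x3 enters.
Ratio test on column x3 — row 1: 3/(5/2) = 6/5; row 2: 4/(3/2) = 8/3; row 3: entry 0 ≤ 0. Minimum is 6/5 at row 1 (w1 leaves); pivot element 5/2.
Divide row 1 by 5/2; eliminate column x3 from the other rows.
After both pivots, the entry at the obj-row, column w2 is -3/5.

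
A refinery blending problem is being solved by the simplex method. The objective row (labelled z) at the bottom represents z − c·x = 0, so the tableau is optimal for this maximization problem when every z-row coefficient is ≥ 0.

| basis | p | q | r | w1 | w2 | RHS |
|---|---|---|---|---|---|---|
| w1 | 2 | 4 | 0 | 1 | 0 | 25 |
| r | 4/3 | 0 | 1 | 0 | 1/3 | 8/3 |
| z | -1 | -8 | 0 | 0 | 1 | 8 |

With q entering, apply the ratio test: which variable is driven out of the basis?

Column q entries and ratios — w1: 25/4 = 25/4; r: 0 ≤ 0, skip.
Smallest ratio is 25/4 in the row of w1, so w1 leaves.

w1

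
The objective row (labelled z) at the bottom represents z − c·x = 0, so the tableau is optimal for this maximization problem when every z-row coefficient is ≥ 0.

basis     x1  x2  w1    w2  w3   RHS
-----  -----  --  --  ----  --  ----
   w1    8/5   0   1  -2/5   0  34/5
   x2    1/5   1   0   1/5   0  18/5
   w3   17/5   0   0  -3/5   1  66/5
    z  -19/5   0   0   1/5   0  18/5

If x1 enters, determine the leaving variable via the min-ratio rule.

w3

Column x1 entries and ratios — w1: (34/5)/(8/5) = 17/4; x2: (18/5)/(1/5) = 18; w3: (66/5)/(17/5) = 66/17.
Smallest ratio is 66/17 in the row of w3, so w3 leaves.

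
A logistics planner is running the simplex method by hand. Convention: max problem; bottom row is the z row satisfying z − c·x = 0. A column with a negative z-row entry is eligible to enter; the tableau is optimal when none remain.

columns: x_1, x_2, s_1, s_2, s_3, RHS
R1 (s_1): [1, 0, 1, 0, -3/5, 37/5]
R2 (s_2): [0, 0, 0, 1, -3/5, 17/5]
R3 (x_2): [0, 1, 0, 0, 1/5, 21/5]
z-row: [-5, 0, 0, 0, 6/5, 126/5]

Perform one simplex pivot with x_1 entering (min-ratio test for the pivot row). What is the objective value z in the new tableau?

311/5

Ratio test on column x_1 — row 1: (37/5)/1 = 37/5; row 2: entry 0 ≤ 0; row 3: entry 0 ≤ 0. Minimum is 37/5 at row 1 (s_1 leaves); pivot element 1.
Pivot on row 1; the z-row RHS becomes 126/5 − (-5)·(37/5) = 311/5.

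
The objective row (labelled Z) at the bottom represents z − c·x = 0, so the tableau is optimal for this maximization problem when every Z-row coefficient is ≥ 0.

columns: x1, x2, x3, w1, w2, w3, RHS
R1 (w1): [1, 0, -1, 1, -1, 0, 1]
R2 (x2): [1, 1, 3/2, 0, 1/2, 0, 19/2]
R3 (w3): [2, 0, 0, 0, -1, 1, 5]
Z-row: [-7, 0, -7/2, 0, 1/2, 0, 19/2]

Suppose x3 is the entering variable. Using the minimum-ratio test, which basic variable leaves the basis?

Column x3 entries and ratios — w1: -1 ≤ 0, skip; x2: (19/2)/(3/2) = 19/3; w3: 0 ≤ 0, skip.
Smallest ratio is 19/3 in the row of x2, so x2 leaves.

x2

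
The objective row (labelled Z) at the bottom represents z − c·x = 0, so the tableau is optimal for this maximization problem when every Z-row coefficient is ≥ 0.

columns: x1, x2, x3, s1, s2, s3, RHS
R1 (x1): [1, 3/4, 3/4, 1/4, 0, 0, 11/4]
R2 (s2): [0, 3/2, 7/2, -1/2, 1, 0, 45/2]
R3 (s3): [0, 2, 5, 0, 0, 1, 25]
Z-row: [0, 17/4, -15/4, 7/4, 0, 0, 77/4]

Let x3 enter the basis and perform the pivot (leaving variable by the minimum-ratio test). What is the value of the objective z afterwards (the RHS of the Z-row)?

Ratio test on column x3 — row 1: (11/4)/(3/4) = 11/3; row 2: (45/2)/(7/2) = 45/7; row 3: 25/5 = 5. Minimum is 11/3 at row 1 (x1 leaves); pivot element 3/4.
Pivot on row 1; the Z-row RHS becomes 77/4 − (-15/4)·(11/3) = 33.

33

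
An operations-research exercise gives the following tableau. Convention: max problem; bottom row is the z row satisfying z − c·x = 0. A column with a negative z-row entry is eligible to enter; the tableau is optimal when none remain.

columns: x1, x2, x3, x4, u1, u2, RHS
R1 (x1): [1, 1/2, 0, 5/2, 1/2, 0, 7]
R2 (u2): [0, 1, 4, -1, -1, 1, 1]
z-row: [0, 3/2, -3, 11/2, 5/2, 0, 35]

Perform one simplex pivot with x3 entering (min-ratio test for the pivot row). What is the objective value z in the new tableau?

Ratio test on column x3 — row 1: entry 0 ≤ 0; row 2: 1/4 = 1/4. Minimum is 1/4 at row 2 (u2 leaves); pivot element 4.
Pivot on row 2; the z-row RHS becomes 35 − (-3)·(1/4) = 143/4.

143/4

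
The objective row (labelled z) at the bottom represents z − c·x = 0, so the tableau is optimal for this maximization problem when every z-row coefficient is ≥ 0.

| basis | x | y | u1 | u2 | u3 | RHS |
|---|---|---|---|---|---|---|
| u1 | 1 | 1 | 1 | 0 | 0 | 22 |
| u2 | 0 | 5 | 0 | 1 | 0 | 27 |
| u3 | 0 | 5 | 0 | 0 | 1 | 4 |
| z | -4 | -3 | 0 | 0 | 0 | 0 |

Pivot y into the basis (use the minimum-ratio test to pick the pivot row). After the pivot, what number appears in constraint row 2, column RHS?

23

Ratio test on column y — row 1: 22/1 = 22; row 2: 27/5 = 27/5; row 3: 4/5 = 4/5. Minimum is 4/5 at row 3 (u3 leaves); pivot element 5.
Divide row 3 by 5; eliminate column y from the other rows.
Row 2 update in column RHS: 27 − 5·(4/5) = 23.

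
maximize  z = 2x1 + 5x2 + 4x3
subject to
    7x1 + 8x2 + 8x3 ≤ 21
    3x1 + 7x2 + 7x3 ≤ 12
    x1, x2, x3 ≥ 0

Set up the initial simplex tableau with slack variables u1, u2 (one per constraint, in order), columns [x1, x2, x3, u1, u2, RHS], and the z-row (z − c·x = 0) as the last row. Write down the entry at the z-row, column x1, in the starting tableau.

The z-row carries the negated objective coefficients: the x1 entry is -2.

-2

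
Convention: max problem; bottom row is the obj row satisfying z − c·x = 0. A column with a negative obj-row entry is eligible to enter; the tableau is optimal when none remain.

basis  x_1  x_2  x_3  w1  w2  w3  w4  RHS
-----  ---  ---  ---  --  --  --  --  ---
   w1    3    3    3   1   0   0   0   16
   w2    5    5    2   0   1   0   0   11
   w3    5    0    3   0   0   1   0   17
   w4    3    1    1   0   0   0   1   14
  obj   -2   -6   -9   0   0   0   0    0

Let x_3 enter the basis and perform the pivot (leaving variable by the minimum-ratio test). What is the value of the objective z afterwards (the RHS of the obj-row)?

48

Ratio test on column x_3 — row 1: 16/3 = 16/3; row 2: 11/2 = 11/2; row 3: 17/3 = 17/3; row 4: 14/1 = 14. Minimum is 16/3 at row 1 (w1 leaves); pivot element 3.
Pivot on row 1; the obj-row RHS becomes 0 − (-9)·(16/3) = 48.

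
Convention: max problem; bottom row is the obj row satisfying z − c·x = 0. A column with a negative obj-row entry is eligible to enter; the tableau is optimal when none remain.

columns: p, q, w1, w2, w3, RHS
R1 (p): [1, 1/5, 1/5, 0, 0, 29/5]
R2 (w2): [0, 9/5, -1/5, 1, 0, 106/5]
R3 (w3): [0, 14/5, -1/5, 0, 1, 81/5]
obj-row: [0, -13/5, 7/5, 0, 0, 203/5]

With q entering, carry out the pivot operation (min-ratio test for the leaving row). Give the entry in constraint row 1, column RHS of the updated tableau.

Ratio test on column q — row 1: (29/5)/(1/5) = 29; row 2: (106/5)/(9/5) = 106/9; row 3: (81/5)/(14/5) = 81/14. Minimum is 81/14 at row 3 (w3 leaves); pivot element 14/5.
Divide row 3 by 14/5; eliminate column q from the other rows.
Row 1 update in column RHS: 29/5 − (1/5)·(81/14) = 65/14.

65/14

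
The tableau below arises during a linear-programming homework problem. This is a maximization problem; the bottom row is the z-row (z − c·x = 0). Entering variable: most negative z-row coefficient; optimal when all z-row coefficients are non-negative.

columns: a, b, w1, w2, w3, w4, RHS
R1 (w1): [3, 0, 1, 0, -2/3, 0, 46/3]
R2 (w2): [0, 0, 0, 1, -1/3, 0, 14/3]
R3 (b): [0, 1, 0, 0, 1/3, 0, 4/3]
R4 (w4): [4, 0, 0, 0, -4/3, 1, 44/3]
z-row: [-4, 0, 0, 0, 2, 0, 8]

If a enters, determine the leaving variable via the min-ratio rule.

Column a entries and ratios — w1: (46/3)/3 = 46/9; w2: 0 ≤ 0, skip; b: 0 ≤ 0, skip; w4: (44/3)/4 = 11/3.
Smallest ratio is 11/3 in the row of w4, so w4 leaves.

w4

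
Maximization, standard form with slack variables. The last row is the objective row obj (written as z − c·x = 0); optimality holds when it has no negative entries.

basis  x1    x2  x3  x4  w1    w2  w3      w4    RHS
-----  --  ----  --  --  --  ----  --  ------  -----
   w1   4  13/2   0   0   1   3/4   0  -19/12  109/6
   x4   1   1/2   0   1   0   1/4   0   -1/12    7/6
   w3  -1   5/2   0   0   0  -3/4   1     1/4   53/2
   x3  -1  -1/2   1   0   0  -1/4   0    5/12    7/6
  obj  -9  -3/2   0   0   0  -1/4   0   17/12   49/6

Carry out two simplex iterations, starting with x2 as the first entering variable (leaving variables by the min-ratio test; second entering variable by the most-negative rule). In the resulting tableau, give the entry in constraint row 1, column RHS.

27/2

Ratio test on column x2 — row 1: (109/6)/(13/2) = 109/39; row 2: (7/6)/(1/2) = 7/3; row 3: (53/2)/(5/2) = 53/5; row 4: entry -1/2 ≤ 0. Minimum is 7/3 at row 2 (x4 leaves); pivot element 1/2.
Divide row 2 by 1/2; eliminate column x2 from the other rows.
Second iteration: most negative obj-row entry is -6 in column x1, so x1 enters.
Ratio test on column x1 — row 1: entry -9 ≤ 0; row 2: (7/3)/2 = 7/6; row 3: entry -6 ≤ 0; row 4: entry 0 ≤ 0. Minimum is 7/6 at row 2 (x2 leaves); pivot element 2.
Divide row 2 by 2; eliminate column x1 from the other rows.
After both pivots, the entry at constraint row 1, column RHS is 27/2.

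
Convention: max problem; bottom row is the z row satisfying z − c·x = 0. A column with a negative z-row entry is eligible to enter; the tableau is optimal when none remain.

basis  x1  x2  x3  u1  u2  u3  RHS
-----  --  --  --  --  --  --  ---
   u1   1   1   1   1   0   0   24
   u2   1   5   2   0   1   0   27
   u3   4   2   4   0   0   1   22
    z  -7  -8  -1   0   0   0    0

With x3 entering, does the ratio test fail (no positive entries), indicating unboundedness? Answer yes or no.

Column x3 has positive entries in row(s) 1, 2, 3, so the ratio test bounds it — not unbounded.

no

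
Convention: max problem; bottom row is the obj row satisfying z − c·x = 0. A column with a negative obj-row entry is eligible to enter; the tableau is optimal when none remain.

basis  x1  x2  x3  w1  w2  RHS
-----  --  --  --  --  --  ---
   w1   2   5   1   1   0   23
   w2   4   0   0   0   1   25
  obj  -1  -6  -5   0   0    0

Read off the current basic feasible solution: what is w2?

25

w2 is basic (row 2); its value is the RHS of that row, 25.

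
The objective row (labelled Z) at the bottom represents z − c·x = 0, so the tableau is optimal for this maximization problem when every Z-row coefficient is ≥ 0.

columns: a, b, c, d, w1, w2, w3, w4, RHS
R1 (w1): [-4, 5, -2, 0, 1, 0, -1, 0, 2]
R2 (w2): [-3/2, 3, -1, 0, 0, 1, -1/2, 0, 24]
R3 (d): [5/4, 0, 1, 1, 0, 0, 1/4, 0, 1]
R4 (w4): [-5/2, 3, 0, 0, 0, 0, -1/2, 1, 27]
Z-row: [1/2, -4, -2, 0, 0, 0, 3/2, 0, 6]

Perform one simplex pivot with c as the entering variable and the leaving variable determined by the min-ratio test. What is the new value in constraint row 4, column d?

Ratio test on column c — row 1: entry -2 ≤ 0; row 2: entry -1 ≤ 0; row 3: 1/1 = 1; row 4: entry 0 ≤ 0. Minimum is 1 at row 3 (d leaves); pivot element 1.
Divide row 3 by 1; eliminate column c from the other rows.
Row 4 update in column d: 0 − 0·1 = 0.

0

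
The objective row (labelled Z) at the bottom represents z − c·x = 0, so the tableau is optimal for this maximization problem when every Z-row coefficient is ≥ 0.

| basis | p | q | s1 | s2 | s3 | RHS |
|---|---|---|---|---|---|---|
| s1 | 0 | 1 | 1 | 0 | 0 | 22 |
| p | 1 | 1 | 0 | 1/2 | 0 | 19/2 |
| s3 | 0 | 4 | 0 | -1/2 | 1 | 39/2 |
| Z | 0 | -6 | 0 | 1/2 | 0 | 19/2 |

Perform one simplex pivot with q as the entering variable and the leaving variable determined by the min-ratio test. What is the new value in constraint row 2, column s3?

-1/4

Ratio test on column q — row 1: 22/1 = 22; row 2: (19/2)/1 = 19/2; row 3: (39/2)/4 = 39/8. Minimum is 39/8 at row 3 (s3 leaves); pivot element 4.
Divide row 3 by 4; eliminate column q from the other rows.
Row 2 update in column s3: 0 − 1·(1/4) = -1/4.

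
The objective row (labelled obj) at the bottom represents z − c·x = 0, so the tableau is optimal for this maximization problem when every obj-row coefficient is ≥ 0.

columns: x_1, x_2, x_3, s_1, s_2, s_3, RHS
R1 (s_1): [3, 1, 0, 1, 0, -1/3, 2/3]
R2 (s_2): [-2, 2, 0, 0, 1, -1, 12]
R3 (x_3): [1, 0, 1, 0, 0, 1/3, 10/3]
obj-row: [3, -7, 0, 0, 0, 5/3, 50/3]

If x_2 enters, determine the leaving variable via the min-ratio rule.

Column x_2 entries and ratios — s_1: (2/3)/1 = 2/3; s_2: 12/2 = 6; x_3: 0 ≤ 0, skip.
Smallest ratio is 2/3 in the row of s_1, so s_1 leaves.

s_1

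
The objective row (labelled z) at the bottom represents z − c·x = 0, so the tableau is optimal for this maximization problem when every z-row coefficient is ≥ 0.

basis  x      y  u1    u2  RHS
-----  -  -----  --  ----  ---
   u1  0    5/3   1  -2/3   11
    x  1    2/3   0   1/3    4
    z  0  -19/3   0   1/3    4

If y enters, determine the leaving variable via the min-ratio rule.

Column y entries and ratios — u1: 11/(5/3) = 33/5; x: 4/(2/3) = 6.
Smallest ratio is 6 in the row of x, so x leaves.

x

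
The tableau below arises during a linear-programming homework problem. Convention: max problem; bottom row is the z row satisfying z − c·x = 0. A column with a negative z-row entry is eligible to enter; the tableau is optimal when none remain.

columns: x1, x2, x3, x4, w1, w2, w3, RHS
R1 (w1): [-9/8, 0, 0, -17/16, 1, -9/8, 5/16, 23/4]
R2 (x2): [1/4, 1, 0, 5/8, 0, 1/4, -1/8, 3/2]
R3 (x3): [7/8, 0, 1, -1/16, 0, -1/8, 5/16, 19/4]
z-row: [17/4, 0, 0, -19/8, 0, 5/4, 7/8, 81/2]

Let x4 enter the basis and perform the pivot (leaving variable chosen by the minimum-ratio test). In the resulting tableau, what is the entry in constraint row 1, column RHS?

83/10

Ratio test on column x4 — row 1: entry -17/16 ≤ 0; row 2: (3/2)/(5/8) = 12/5; row 3: entry -1/16 ≤ 0. Minimum is 12/5 at row 2 (x2 leaves); pivot element 5/8.
Divide row 2 by 5/8; eliminate column x4 from the other rows.
Row 1 update in column RHS: 23/4 − (-17/16)·(12/5) = 83/10.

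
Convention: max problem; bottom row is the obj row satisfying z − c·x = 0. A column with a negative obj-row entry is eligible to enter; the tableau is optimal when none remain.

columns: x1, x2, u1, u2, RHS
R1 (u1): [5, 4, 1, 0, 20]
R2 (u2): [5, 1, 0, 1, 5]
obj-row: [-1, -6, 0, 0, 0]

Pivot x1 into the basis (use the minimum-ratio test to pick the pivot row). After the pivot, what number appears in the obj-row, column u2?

1/5

Ratio test on column x1 — row 1: 20/5 = 4; row 2: 5/5 = 1. Minimum is 1 at row 2 (u2 leaves); pivot element 5.
Divide row 2 by 5; eliminate column x1 from the other rows.
obj-row update in column u2: 0 − (-1)·(1/5) = 1/5.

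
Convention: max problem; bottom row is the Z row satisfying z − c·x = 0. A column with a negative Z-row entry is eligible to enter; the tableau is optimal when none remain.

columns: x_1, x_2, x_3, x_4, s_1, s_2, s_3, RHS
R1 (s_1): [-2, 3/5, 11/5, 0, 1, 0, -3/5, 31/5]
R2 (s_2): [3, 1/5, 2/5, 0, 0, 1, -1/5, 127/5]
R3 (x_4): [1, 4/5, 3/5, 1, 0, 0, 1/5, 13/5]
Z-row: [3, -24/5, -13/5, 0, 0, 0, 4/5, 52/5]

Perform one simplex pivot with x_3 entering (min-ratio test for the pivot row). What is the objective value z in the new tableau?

Ratio test on column x_3 — row 1: (31/5)/(11/5) = 31/11; row 2: (127/5)/(2/5) = 127/2; row 3: (13/5)/(3/5) = 13/3. Minimum is 31/11 at row 1 (s_1 leaves); pivot element 11/5.
Pivot on row 1; the Z-row RHS becomes 52/5 − (-13/5)·(31/11) = 195/11.

195/11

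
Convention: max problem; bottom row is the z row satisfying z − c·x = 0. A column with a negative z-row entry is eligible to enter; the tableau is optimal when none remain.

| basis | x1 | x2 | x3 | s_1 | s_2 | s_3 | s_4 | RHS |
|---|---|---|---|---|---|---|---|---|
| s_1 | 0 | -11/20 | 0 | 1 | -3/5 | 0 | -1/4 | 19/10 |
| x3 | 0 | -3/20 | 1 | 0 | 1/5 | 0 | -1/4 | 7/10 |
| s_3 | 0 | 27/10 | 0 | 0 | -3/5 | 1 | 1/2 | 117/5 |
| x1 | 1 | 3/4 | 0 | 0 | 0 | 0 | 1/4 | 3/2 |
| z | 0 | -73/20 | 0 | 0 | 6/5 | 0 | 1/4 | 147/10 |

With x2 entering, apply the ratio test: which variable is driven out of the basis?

Column x2 entries and ratios — s_1: -11/20 ≤ 0, skip; x3: -3/20 ≤ 0, skip; s_3: (117/5)/(27/10) = 26/3; x1: (3/2)/(3/4) = 2.
Smallest ratio is 2 in the row of x1, so x1 leaves.

x1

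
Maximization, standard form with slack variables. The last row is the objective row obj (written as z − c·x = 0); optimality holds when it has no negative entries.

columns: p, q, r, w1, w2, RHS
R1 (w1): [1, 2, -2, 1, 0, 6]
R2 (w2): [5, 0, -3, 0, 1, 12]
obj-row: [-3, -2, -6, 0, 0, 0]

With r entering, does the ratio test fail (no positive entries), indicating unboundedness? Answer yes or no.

Every constraint-row entry in column r is ≤ 0, so increasing r is unbounded.

yes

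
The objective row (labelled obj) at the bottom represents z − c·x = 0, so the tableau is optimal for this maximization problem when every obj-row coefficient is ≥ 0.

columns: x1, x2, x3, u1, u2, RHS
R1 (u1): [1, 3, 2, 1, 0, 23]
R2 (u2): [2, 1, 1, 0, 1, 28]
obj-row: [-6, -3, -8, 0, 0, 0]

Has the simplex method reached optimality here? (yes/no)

no

The obj-row has a negative entry -8 in column x3, so it is not optimal.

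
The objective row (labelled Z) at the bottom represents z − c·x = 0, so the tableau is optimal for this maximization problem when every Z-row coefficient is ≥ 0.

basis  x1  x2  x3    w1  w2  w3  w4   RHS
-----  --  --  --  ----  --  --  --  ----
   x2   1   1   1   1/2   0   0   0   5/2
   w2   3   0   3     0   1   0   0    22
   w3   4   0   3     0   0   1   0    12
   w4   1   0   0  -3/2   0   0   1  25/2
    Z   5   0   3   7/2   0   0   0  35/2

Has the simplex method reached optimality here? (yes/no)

yes

Every Z-row coefficient is ≥ 0, so the tableau is optimal.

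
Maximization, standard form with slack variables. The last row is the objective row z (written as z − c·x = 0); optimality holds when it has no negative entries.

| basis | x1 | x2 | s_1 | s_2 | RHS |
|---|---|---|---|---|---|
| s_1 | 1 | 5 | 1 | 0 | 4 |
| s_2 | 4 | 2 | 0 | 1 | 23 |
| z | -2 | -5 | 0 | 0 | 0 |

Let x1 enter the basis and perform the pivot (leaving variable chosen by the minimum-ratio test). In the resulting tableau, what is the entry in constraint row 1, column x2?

Ratio test on column x1 — row 1: 4/1 = 4; row 2: 23/4 = 23/4. Minimum is 4 at row 1 (s_1 leaves); pivot element 1.
Divide row 1 by 1; eliminate column x1 from the other rows.
In the new row 1, the x2 entry is the old entry divided by the pivot: 5/1 = 5.

5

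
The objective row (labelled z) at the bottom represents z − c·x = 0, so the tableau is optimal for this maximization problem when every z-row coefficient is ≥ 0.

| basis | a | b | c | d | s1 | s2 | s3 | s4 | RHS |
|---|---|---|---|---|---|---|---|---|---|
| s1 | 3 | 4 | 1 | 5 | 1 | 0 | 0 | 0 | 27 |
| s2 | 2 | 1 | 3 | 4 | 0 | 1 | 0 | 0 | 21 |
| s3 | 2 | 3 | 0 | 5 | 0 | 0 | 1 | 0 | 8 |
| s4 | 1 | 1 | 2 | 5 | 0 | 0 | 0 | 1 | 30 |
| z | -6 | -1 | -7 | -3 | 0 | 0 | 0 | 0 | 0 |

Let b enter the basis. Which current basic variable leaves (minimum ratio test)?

Column b entries and ratios — s1: 27/4 = 27/4; s2: 21/1 = 21; s3: 8/3 = 8/3; s4: 30/1 = 30.
Smallest ratio is 8/3 in the row of s3, so s3 leaves.

s3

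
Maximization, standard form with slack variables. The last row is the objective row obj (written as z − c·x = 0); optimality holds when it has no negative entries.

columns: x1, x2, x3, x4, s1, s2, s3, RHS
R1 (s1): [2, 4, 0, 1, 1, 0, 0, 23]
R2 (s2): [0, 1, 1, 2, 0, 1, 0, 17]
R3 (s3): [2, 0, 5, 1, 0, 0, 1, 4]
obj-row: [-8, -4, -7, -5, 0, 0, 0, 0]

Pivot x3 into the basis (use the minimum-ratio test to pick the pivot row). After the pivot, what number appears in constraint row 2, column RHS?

Ratio test on column x3 — row 1: entry 0 ≤ 0; row 2: 17/1 = 17; row 3: 4/5 = 4/5. Minimum is 4/5 at row 3 (s3 leaves); pivot element 5.
Divide row 3 by 5; eliminate column x3 from the other rows.
Row 2 update in column RHS: 17 − 1·(4/5) = 81/5.

81/5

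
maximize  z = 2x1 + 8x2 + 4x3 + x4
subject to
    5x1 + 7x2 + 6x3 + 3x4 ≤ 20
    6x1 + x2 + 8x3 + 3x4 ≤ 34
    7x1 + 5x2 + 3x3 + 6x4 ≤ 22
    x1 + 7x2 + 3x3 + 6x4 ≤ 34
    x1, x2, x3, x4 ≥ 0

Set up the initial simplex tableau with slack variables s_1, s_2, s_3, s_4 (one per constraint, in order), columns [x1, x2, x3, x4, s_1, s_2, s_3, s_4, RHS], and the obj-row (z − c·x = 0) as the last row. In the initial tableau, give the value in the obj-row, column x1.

The obj-row carries the negated objective coefficients: the x1 entry is -2.

-2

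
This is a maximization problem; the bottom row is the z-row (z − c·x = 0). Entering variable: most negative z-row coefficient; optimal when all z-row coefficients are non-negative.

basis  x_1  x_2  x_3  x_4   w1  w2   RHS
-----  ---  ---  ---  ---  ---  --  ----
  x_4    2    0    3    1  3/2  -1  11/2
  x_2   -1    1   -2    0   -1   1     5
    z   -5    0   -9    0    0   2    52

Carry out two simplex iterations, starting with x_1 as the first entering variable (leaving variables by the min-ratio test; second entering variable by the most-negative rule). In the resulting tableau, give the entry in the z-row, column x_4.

3

Ratio test on column x_1 — row 1: (11/2)/2 = 11/4; row 2: entry -1 ≤ 0. Minimum is 11/4 at row 1 (x_4 leaves); pivot element 2.
Divide row 1 by 2; eliminate column x_1 from the other rows.
Second iteration: most negative z-row entry is -3/2 in column x_3, so x_3 enters.
Ratio test on column x_3 — row 1: (11/4)/(3/2) = 11/6; row 2: entry -1/2 ≤ 0. Minimum is 11/6 at row 1 (x_1 leaves); pivot element 3/2.
Divide row 1 by 3/2; eliminate column x_3 from the other rows.
After both pivots, the entry at the z-row, column x_4 is 3.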